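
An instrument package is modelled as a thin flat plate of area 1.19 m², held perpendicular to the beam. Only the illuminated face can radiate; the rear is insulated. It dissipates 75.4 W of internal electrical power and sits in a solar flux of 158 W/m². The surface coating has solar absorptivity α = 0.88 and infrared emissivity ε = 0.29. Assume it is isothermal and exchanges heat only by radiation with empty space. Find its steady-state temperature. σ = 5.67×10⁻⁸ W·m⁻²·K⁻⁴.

T ≈ 333 K

At steady state, absorbed solar power + internal power = radiated power.
Absorbed: α·S·A_cross = 0.88·158·1.190 = 165.5 W (cross-section A).
Total input = 165.5 + 75.4 = 240.9 W.
Radiated: εσ·A_surf·T⁴ with A_surf = A = 1.190 m².
T⁴ = 240.9/(0.29·5.67×10⁻⁸·1.190) = 1.231×10¹⁰ K⁴.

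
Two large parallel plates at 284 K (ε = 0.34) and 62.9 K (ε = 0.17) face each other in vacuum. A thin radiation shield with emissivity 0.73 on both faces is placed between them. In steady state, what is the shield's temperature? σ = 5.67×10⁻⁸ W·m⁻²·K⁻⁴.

In steady state the net flux on the hot side equals that on the cold side.
σ(T₁⁴−T_s⁴)/D₁ = σ(T_s⁴−T₂⁴)/D₂, with D₁ = 1/ε₁+1/ε_s−1 = 3.311, D₂ = 1/ε_s+1/ε₂−1 = 6.252.
Solve for T_s⁴: T_s⁴ = (D₂·T₁⁴ + D₁·T₂⁴)/(D₁+D₂) = 4.258×10⁹ K⁴.

T_s ≈ 255 K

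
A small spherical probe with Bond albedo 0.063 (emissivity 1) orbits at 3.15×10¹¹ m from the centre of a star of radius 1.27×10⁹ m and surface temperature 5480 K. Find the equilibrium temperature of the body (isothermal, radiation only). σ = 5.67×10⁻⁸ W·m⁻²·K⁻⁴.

The star's surface emits σT_*⁴; at distance d the flux is S = σT_*⁴(R_*/d)².
S = 5.67×10⁻⁸·(5480)⁴·(1.27×10⁹/3.15×10¹¹)² = 831.2 W/m².
For an isothermal sphere T⁴ = (1−a)S/(4σ) = 3.434×10⁹ K⁴.

T ≈ 242 K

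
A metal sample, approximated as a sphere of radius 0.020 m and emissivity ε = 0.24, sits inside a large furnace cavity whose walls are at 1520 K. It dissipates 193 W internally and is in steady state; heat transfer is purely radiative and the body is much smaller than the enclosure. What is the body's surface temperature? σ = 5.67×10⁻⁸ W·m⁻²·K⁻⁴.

For a small grey body in a large enclosure, net radiated power = εσA(T⁴ − T_w⁴).
Steady state: P = εσA(T⁴ − T_w⁴) with A = 4πr² = 0.005027 m².
T⁴ = P/(εσA) + T_w⁴ = 193/(0.24·5.67×10⁻⁸·0.005027) + (1520)⁴
    = 2.822×10¹² + 5.338×10¹² = 8.160×10¹² K⁴.

T ≈ 1690 K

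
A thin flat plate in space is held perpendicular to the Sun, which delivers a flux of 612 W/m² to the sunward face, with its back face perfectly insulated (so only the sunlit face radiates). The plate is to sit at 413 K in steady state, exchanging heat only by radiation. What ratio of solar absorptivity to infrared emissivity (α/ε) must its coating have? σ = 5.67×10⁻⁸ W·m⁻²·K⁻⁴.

α/ε ≈ 2.70

Balance: αS·A = εσ·1A·T⁴ ⇒ α/ε = σT⁴/S.
α/ε = 5.67×10⁻⁸·(413)⁴/612 = 5.67×10⁻⁸·2.909×10¹⁰/612.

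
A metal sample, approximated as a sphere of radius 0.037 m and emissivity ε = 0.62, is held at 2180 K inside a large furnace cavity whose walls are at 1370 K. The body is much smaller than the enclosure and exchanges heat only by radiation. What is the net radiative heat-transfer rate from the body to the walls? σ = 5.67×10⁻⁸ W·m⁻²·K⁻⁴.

P_net ≈ 11500 W

For a small grey body in a large enclosure: P_net = εσA(T_body⁴ − T_wall⁴).
A = 4πr² = 0.01720 m²; T_body⁴ − T_wall⁴ = 2.259×10¹³ − 3.523×10¹² = 1.906×10¹³ K⁴.
|P_net| = 0.62·5.67×10⁻⁸·0.01720·1.906×10¹³.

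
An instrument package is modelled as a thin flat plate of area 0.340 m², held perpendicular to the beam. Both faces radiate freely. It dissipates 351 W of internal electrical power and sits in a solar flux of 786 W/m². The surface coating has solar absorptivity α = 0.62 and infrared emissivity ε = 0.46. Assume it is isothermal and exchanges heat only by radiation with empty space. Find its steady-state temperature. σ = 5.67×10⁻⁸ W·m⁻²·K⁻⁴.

At steady state, absorbed solar power + internal power = radiated power.
Absorbed: α·S·A_cross = 0.62·786·0.3400 = 165.7 W (cross-section A).
Total input = 165.7 + 351 = 516.7 W.
Radiated: εσ·A_surf·T⁴ with A_surf = 2A = 0.6800 m².
T⁴ = 516.7/(0.46·5.67×10⁻⁸·0.6800) = 2.913×10¹⁰ K⁴.

T ≈ 413 K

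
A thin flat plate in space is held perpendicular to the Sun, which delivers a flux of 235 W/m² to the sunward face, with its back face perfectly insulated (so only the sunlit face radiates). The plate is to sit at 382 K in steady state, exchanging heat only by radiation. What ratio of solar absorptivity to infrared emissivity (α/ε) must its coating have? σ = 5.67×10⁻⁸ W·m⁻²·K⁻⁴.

Balance: αS·A = εσ·1A·T⁴ ⇒ α/ε = σT⁴/S.
α/ε = 5.67×10⁻⁸·(382)⁴/235 = 5.67×10⁻⁸·2.129×10¹⁰/235.

α/ε ≈ 5.14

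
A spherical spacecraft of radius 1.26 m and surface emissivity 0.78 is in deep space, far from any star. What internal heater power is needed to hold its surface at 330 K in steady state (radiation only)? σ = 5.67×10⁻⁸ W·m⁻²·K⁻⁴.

P = εσ·4πr²·T⁴.
4πr² = 19.95 m²; T⁴ = 1.186×10¹⁰ K⁴.
P = 0.78·5.67×10⁻⁸·19.95·1.186×10¹⁰.

P ≈ 10500 W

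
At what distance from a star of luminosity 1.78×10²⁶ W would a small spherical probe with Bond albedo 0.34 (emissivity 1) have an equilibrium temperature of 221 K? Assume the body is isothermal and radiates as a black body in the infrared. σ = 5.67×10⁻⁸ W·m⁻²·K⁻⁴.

d ≈ 1.31×10¹¹ m

For an isothermal black-emitting sphere, (1−a)S·πr² = σ·4πr²·T⁴ ⇒ S = 4σT⁴/(1−a).
S = 4·5.67×10⁻⁸·(221)⁴/0.660 = 819.7 W/m².
Flux falls as S = L/(4πd²), so d = √(L/(4πS)) = √(1.78×10²⁶/(4π·819.7)).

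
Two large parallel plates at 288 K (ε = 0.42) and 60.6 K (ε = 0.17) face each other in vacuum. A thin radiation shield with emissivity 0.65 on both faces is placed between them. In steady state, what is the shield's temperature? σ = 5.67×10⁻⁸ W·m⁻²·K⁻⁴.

T_s ≈ 262 K

In steady state the net flux on the hot side equals that on the cold side.
σ(T₁⁴−T_s⁴)/D₁ = σ(T_s⁴−T₂⁴)/D₂, with D₁ = 1/ε₁+1/ε_s−1 = 2.919, D₂ = 1/ε_s+1/ε₂−1 = 6.421.
Solve for T_s⁴: T_s⁴ = (D₂·T₁⁴ + D₁·T₂⁴)/(D₁+D₂) = 4.734×10⁹ K⁴.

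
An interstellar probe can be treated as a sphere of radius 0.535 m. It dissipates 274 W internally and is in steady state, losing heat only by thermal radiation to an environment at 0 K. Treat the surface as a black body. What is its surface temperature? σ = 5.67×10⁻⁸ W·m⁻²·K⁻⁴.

Steady state: internal power = radiated power, P = εσA T⁴.
Radiating area A = 4πr² = 3.597 m².
T⁴ = P/(εσA) = 274/(1.0·5.67×10⁻⁸·3.597) = 1.344×10⁹ K⁴.
T = (1.344×10⁹)^(1/4).

T ≈ 191 K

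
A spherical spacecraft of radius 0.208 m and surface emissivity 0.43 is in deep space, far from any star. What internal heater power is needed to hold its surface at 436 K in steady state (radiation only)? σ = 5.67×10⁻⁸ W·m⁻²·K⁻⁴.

P ≈ 479 W

P = εσ·4πr²·T⁴.
4πr² = 0.5437 m²; T⁴ = 3.614×10¹⁰ K⁴.
P = 0.43·5.67×10⁻⁸·0.5437·3.614×10¹⁰.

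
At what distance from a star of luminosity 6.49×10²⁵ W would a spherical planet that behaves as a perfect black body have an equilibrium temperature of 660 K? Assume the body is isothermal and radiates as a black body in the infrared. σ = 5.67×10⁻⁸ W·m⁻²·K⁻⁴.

For an isothermal black-emitting sphere, (1−a)S·πr² = σ·4πr²·T⁴ ⇒ S = 4σT⁴/(1−a).
S = 4·5.67×10⁻⁸·(660)⁴/1.00 = 43030 W/m².
Flux falls as S = L/(4πd²), so d = √(L/(4πS)) = √(6.49×10²⁵/(4π·43030)).

d ≈ 1.10×10¹⁰ m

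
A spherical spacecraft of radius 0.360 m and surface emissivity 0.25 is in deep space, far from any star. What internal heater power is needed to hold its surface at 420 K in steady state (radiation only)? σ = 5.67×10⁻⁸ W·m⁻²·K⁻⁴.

P = εσ·4πr²·T⁴.
4πr² = 1.629 m²; T⁴ = 3.112×10¹⁰ K⁴.
P = 0.25·5.67×10⁻⁸·1.629·3.112×10¹⁰.

P ≈ 718 W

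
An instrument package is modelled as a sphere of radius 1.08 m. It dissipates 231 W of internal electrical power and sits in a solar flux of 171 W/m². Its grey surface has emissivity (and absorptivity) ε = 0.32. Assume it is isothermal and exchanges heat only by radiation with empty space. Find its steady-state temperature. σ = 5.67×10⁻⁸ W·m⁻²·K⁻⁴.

At steady state, absorbed solar power + internal power = radiated power.
Absorbed: α·S·A_cross = 0.32·171·3.664 = 200.5 W (cross-section πr²).
Total input = 200.5 + 231 = 431.5 W.
Radiated: εσ·A_surf·T⁴ with A_surf = 4πr² = 14.66 m².
T⁴ = 431.5/(0.32·5.67×10⁻⁸·14.66) = 1.623×10⁹ K⁴.

T ≈ 201 K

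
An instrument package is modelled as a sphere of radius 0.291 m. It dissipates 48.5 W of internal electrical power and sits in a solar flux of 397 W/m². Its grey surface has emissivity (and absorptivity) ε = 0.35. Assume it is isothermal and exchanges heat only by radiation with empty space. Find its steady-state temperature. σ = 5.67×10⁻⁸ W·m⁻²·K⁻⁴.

At steady state, absorbed solar power + internal power = radiated power.
Absorbed: α·S·A_cross = 0.35·397·0.2660 = 36.97 W (cross-section πr²).
Total input = 36.97 + 48.5 = 85.47 W.
Radiated: εσ·A_surf·T⁴ with A_surf = 4πr² = 1.064 m².
T⁴ = 85.47/(0.35·5.67×10⁻⁸·1.064) = 4.047×10⁹ K⁴.

T ≈ 252 K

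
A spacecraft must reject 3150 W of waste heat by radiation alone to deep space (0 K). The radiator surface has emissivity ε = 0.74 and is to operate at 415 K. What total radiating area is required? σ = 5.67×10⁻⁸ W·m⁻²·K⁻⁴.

A ≈ 2.53 m²

P = εσA T⁴ ⇒ A = P/(εσT⁴).
T⁴ = 2.966×10¹⁰ K⁴.
A = 3150/(0.74 × 5.67×10⁻⁸ × 2.966×10¹⁰).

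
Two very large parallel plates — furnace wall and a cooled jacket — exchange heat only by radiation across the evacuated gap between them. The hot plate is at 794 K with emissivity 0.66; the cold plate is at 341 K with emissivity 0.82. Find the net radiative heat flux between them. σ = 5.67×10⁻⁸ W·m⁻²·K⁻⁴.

For two infinite grey parallel plates, q = σ(T₁⁴ − T₂⁴)/(1/ε₁ + 1/ε₂ − 1).
T₁⁴ − T₂⁴ = 3.974×10¹¹ − 1.352×10¹⁰ = 3.839×10¹¹ K⁴.
1/ε₁ + 1/ε₂ − 1 = 1.515 + 1.220 − 1 = 1.735.
q = 5.67×10⁻⁸ × 3.839×10¹¹ / 1.735.

q ≈ 12500 W/m²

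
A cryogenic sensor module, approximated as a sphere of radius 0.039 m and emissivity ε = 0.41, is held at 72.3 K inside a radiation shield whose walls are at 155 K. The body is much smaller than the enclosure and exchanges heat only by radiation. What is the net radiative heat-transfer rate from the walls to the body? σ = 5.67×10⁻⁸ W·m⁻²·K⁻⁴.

For a small grey body in a large enclosure: P_net = εσA(T_body⁴ − T_wall⁴).
A = 4πr² = 0.01911 m²; T_body⁴ − T_wall⁴ = 2.732×10⁷ − 5.772×10⁸ = -5.499×10⁸ K⁴.
|P_net| = 0.41·5.67×10⁻⁸·0.01911·5.499×10⁸.

P_net ≈ 0.244 W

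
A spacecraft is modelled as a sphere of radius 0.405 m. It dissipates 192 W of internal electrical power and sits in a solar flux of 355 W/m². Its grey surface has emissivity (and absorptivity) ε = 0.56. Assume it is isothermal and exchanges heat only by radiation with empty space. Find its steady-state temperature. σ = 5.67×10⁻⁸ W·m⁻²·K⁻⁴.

T ≈ 259 K

At steady state, absorbed solar power + internal power = radiated power.
Absorbed: α·S·A_cross = 0.56·355·0.5153 = 102.4 W (cross-section πr²).
Total input = 102.4 + 192 = 294.4 W.
Radiated: εσ·A_surf·T⁴ with A_surf = 4πr² = 2.061 m².
T⁴ = 294.4/(0.56·5.67×10⁻⁸·2.061) = 4.499×10⁹ K⁴.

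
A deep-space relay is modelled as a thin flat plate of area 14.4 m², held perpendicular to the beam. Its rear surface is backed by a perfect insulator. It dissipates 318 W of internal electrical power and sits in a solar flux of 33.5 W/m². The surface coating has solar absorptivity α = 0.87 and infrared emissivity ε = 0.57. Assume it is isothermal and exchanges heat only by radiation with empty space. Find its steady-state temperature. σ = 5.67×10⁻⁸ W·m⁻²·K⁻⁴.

T ≈ 200 K

At steady state, absorbed solar power + internal power = radiated power.
Absorbed: α·S·A_cross = 0.87·33.5·14.40 = 419.7 W (cross-section A).
Total input = 419.7 + 318 = 737.7 W.
Radiated: εσ·A_surf·T⁴ with A_surf = A = 14.40 m².
T⁴ = 737.7/(0.57·5.67×10⁻⁸·14.40) = 1.585×10⁹ K⁴.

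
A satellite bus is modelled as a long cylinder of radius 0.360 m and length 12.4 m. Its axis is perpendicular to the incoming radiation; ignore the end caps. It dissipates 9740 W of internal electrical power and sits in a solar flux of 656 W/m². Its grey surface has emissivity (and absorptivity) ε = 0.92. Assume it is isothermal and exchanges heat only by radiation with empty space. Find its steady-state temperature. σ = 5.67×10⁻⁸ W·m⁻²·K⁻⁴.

T ≈ 319 K

At steady state, absorbed solar power + internal power = radiated power.
Absorbed: α·S·A_cross = 0.92·656·8.928 = 5388 W (cross-section 2rL).
Total input = 5388 + 9740 = 15130 W.
Radiated: εσ·A_surf·T⁴ with A_surf = 2πrL = 28.05 m².
T⁴ = 15130/(0.92·5.67×10⁻⁸·28.05) = 1.034×10¹⁰ K⁴.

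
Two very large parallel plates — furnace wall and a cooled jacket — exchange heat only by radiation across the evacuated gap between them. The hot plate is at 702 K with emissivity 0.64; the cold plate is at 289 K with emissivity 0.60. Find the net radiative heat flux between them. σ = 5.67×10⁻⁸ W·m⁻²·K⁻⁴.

For two infinite grey parallel plates, q = σ(T₁⁴ − T₂⁴)/(1/ε₁ + 1/ε₂ − 1).
T₁⁴ − T₂⁴ = 2.429×10¹¹ − 6.976×10⁹ = 2.359×10¹¹ K⁴.
1/ε₁ + 1/ε₂ − 1 = 1.562 + 1.667 − 1 = 2.229.
q = 5.67×10⁻⁸ × 2.359×10¹¹ / 2.229.

q ≈ 6000 W/m²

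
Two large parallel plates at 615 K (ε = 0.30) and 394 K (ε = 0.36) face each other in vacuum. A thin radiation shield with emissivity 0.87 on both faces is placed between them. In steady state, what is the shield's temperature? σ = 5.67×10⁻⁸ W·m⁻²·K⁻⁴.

In steady state the net flux on the hot side equals that on the cold side.
σ(T₁⁴−T_s⁴)/D₁ = σ(T_s⁴−T₂⁴)/D₂, with D₁ = 1/ε₁+1/ε_s−1 = 3.483, D₂ = 1/ε_s+1/ε₂−1 = 2.927.
Solve for T_s⁴: T_s⁴ = (D₂·T₁⁴ + D₁·T₂⁴)/(D₁+D₂) = 7.842×10¹⁰ K⁴.

T_s ≈ 529 K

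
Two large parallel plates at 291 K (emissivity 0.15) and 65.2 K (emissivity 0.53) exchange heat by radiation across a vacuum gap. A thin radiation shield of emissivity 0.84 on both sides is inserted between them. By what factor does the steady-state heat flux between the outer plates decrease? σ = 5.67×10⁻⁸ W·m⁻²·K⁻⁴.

Without shield: q₀ = σΔ(T⁴)/(1/ε₁+1/ε₂−1) with denominator 7.553.
With shield the two gaps are in series; the resistances add: (1/ε₁+1/ε_s−1)+(1/ε_s+1/ε₂−1) = 6.857+2.077 = 8.934.
Heat-flux ratio q₀/q = 8.934/7.553.

factor ≈ 1.18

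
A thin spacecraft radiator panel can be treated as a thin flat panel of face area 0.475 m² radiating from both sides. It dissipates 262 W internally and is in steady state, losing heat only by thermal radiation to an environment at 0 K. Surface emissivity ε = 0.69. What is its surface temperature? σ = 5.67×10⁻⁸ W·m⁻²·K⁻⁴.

T ≈ 290 K

Steady state: internal power = radiated power, P = εσA T⁴.
Radiating area A = 2·0.475 = 0.9500 m².
T⁴ = P/(εσA) = 262/(0.69·5.67×10⁻⁸·0.9500) = 7.049×10⁹ K⁴.
T = (7.049×10⁹)^(1/4).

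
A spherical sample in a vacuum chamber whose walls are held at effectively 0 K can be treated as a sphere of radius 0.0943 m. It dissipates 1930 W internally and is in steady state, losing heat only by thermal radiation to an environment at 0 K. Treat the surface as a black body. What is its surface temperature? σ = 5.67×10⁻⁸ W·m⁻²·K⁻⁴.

Steady state: internal power = radiated power, P = εσA T⁴.
Radiating area A = 4πr² = 0.1117 m².
T⁴ = P/(εσA) = 1930/(1.0·5.67×10⁻⁸·0.1117) = 3.046×10¹¹ K⁴.
T = (3.046×10¹¹)^(1/4).

T ≈ 743 K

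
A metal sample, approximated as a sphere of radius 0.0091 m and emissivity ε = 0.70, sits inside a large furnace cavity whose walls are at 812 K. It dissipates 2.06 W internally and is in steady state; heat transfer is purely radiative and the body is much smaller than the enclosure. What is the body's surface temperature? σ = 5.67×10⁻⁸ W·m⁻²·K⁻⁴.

For a small grey body in a large enclosure, net radiated power = εσA(T⁴ − T_w⁴).
Steady state: P = εσA(T⁴ − T_w⁴) with A = 4πr² = 0.001041 m².
T⁴ = P/(εσA) + T_w⁴ = 2.06/(0.70·5.67×10⁻⁸·0.001041) + (812)⁴
    = 4.988×10¹⁰ + 4.347×10¹¹ = 4.846×10¹¹ K⁴.

T ≈ 834 K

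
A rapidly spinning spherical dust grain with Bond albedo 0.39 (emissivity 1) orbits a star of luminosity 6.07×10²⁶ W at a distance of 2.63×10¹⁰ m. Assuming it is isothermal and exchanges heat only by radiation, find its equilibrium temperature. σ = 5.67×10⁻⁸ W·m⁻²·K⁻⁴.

First find the stellar flux at distance d: S = L/(4πd²) = 6.07×10²⁶/(4π·(2.63×10¹⁰)²) = 69830 W/m².
For an isothermal sphere, absorbed (1−a)S·πr² = emitted σ·4πr²·T⁴, so T⁴ = (1−a)S/(4σ).
T⁴ = 0.610·69830/(4·5.67×10⁻⁸) = 1.878×10¹¹ K⁴.

T ≈ 658 K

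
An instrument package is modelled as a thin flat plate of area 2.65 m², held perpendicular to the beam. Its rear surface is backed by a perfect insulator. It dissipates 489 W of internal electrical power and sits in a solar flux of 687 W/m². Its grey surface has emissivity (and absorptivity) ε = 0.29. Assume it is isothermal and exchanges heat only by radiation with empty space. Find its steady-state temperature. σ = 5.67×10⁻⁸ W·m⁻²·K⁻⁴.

At steady state, absorbed solar power + internal power = radiated power.
Absorbed: α·S·A_cross = 0.29·687·2.650 = 528.0 W (cross-section A).
Total input = 528.0 + 489 = 1017 W.
Radiated: εσ·A_surf·T⁴ with A_surf = A = 2.650 m².
T⁴ = 1017/(0.29·5.67×10⁻⁸·2.650) = 2.334×10¹⁰ K⁴.

T ≈ 391 K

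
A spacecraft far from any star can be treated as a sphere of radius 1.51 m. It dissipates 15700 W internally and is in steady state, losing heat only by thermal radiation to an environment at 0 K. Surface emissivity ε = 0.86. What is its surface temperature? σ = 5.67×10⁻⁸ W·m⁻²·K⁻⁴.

T ≈ 326 K

Steady state: internal power = radiated power, P = εσA T⁴.
Radiating area A = 4πr² = 28.65 m².
T⁴ = P/(εσA) = 15700/(0.86·5.67×10⁻⁸·28.65) = 1.124×10¹⁰ K⁴.
T = (1.124×10¹⁰)^(1/4).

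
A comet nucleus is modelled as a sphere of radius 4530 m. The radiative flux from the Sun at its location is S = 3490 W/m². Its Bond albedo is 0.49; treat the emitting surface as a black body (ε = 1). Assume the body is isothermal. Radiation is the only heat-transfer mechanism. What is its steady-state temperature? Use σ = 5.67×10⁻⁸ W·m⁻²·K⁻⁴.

At equilibrium, absorbed power = emitted power.
Absorbing cross-section = πr² = 6.447×10⁷ m²; emitting surface = 4πr² = 2.579×10⁸ m² (ratio 4).
(1−a)S·A_cross = εσ·A_surf·T⁴  ⇒  T⁴ = (1−a)S/(4σ).
T⁴ = 0.510·3490/(4·5.67×10⁻⁸) = 7.848×10⁹ K⁴.
T = (7.848×10⁹)^(1/4).

T ≈ 298 K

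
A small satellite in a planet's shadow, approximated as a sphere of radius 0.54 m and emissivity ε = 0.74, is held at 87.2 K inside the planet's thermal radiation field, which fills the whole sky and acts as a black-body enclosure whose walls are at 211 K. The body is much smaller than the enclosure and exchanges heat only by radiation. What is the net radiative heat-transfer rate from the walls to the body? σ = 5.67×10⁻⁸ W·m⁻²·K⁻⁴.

P_net ≈ 296 W

For a small grey body in a large enclosure: P_net = εσA(T_body⁴ − T_wall⁴).
A = 4πr² = 3.664 m²; T_body⁴ − T_wall⁴ = 5.782×10⁷ − 1.982×10⁹ = -1.924×10⁹ K⁴.
|P_net| = 0.74·5.67×10⁻⁸·3.664·1.924×10⁹.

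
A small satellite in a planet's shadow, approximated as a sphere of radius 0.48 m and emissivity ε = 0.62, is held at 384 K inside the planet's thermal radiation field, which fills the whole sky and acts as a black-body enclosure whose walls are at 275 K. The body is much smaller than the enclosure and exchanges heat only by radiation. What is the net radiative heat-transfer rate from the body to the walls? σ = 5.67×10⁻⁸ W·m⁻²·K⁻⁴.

For a small grey body in a large enclosure: P_net = εσA(T_body⁴ − T_wall⁴).
A = 4πr² = 2.895 m²; T_body⁴ − T_wall⁴ = 2.174×10¹⁰ − 5.719×10⁹ = 1.602×10¹⁰ K⁴.
|P_net| = 0.62·5.67×10⁻⁸·2.895·1.602×10¹⁰.

P_net ≈ 1630 W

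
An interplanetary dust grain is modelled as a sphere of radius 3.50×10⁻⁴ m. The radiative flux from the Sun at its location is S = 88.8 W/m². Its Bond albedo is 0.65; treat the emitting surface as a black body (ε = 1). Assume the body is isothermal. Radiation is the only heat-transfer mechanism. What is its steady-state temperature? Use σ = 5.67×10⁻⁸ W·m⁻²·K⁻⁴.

At equilibrium, absorbed power = emitted power.
Absorbing cross-section = πr² = 3.848×10⁻⁷ m²; emitting surface = 4πr² = 1.539×10⁻⁶ m² (ratio 4).
(1−a)S·A_cross = εσ·A_surf·T⁴  ⇒  T⁴ = (1−a)S/(4σ).
T⁴ = 0.350·88.8/(4·5.67×10⁻⁸) = 1.370×10⁸ K⁴.
T = (1.370×10⁸)^(1/4).

T ≈ 108 K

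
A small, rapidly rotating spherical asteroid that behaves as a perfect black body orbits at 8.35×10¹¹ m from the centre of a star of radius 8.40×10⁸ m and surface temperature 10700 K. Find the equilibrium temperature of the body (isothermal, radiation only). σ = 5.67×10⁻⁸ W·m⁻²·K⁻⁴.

The star's surface emits σT_*⁴; at distance d the flux is S = σT_*⁴(R_*/d)².
S = 5.67×10⁻⁸·(10700)⁴·(8.40×10⁸/8.35×10¹¹)² = 752.1 W/m².
For an isothermal sphere T⁴ = (1−a)S/(4σ) = 3.316×10⁹ K⁴.

T ≈ 240 K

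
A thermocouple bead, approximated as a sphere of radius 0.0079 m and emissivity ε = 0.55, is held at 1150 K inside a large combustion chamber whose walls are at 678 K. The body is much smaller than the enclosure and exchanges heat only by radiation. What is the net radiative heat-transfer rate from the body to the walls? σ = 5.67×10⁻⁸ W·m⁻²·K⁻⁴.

P_net ≈ 37.6 W

For a small grey body in a large enclosure: P_net = εσA(T_body⁴ − T_wall⁴).
A = 4πr² = 7.843×10⁻⁴ m²; T_body⁴ − T_wall⁴ = 1.749×10¹² − 2.113×10¹¹ = 1.538×10¹² K⁴.
|P_net| = 0.55·5.67×10⁻⁸·7.843×10⁻⁴·1.538×10¹².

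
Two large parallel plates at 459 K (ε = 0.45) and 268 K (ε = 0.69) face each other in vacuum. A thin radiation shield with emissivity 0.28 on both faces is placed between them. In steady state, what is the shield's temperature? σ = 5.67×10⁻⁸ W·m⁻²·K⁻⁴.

In steady state the net flux on the hot side equals that on the cold side.
σ(T₁⁴−T_s⁴)/D₁ = σ(T_s⁴−T₂⁴)/D₂, with D₁ = 1/ε₁+1/ε_s−1 = 4.794, D₂ = 1/ε_s+1/ε₂−1 = 4.021.
Solve for T_s⁴: T_s⁴ = (D₂·T₁⁴ + D₁·T₂⁴)/(D₁+D₂) = 2.305×10¹⁰ K⁴.

T_s ≈ 390 K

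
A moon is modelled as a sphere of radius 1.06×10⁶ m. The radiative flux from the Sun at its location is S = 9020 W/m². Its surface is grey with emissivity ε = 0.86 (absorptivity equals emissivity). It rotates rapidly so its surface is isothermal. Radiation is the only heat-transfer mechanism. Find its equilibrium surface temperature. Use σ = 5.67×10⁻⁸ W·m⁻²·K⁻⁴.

At equilibrium, absorbed power = emitted power.
Absorbing cross-section = πr² = 3.530×10¹² m²; emitting surface = 4πr² = 1.412×10¹³ m² (ratio 4).
εS·A_cross = εσ·A_surf·T⁴  ⇒  T⁴ = S/(4σ)   (ε cancels).
T⁴ = 9020/(4·5.67×10⁻⁸) = 3.977×10¹⁰ K⁴.
T = (3.977×10¹⁰)^(1/4).

T ≈ 447 K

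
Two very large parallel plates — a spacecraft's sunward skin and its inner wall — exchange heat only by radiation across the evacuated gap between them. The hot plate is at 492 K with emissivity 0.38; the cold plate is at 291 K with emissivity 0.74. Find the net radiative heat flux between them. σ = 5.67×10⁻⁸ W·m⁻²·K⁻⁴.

q ≈ 977 W/m²

For two infinite grey parallel plates, q = σ(T₁⁴ − T₂⁴)/(1/ε₁ + 1/ε₂ − 1).
T₁⁴ − T₂⁴ = 5.859×10¹⁰ − 7.171×10⁹ = 5.142×10¹⁰ K⁴.
1/ε₁ + 1/ε₂ − 1 = 2.632 + 1.351 − 1 = 2.983.
q = 5.67×10⁻⁸ × 5.142×10¹⁰ / 2.983.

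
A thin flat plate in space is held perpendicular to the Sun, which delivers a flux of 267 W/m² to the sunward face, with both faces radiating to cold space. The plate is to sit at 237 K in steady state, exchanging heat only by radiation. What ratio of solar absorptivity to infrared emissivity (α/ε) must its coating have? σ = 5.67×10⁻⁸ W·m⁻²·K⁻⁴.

α/ε ≈ 1.34

Balance: αS·A = εσ·2A·T⁴ ⇒ α/ε = 2σT⁴/S.
α/ε = 2·5.67×10⁻⁸·(237)⁴/267 = 2·5.67×10⁻⁸·3.155×10⁹/267.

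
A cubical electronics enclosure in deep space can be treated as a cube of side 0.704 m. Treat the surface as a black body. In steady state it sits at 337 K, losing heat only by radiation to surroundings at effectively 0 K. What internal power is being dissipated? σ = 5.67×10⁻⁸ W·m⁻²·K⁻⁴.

P ≈ 2170 W

Steady state: P = εσA T⁴.
A = 6L² = 2.974 m²; T⁴ = (337)⁴ = 1.290×10¹⁰ K⁴.
P = 1.0 × 5.67×10⁻⁸ × 2.974 × 1.290×10¹⁰.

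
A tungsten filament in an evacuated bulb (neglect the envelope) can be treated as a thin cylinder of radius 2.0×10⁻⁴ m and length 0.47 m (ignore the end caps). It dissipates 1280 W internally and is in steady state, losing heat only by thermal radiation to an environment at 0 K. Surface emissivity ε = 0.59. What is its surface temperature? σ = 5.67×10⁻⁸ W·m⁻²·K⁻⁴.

T ≈ 2840 K

Steady state: internal power = radiated power, P = εσA T⁴.
Radiating area A = 2πrL = 5.906×10⁻⁴ m².
T⁴ = P/(εσA) = 1280/(0.59·5.67×10⁻⁸·5.906×10⁻⁴) = 6.478×10¹³ K⁴.
T = (6.478×10¹³)^(1/4).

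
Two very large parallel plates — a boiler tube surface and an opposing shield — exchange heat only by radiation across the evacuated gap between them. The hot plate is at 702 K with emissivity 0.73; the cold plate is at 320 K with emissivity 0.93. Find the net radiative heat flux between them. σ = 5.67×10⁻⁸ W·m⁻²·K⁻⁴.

q ≈ 9120 W/m²

For two infinite grey parallel plates, q = σ(T₁⁴ − T₂⁴)/(1/ε₁ + 1/ε₂ − 1).
T₁⁴ − T₂⁴ = 2.429×10¹¹ − 1.049×10¹⁰ = 2.324×10¹¹ K⁴.
1/ε₁ + 1/ε₂ − 1 = 1.370 + 1.075 − 1 = 1.445.
q = 5.67×10⁻⁸ × 2.324×10¹¹ / 1.445.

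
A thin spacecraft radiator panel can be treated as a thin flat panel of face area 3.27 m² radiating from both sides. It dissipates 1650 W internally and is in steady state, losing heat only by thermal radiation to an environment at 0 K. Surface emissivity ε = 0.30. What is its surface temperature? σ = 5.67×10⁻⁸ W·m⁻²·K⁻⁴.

T ≈ 349 K

Steady state: internal power = radiated power, P = εσA T⁴.
Radiating area A = 2·3.27 = 6.540 m².
T⁴ = P/(εσA) = 1650/(0.30·5.67×10⁻⁸·6.540) = 1.483×10¹⁰ K⁴.
T = (1.483×10¹⁰)^(1/4).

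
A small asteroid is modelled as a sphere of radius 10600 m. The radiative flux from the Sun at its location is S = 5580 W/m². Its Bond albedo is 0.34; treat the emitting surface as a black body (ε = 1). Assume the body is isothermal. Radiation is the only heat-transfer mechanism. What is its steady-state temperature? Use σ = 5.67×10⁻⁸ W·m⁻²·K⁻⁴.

T ≈ 357 K

At equilibrium, absorbed power = emitted power.
Absorbing cross-section = πr² = 3.530×10⁸ m²; emitting surface = 4πr² = 1.412×10⁹ m² (ratio 4).
(1−a)S·A_cross = εσ·A_surf·T⁴  ⇒  T⁴ = (1−a)S/(4σ).
T⁴ = 0.660·5580/(4·5.67×10⁻⁸) = 1.624×10¹⁰ K⁴.
T = (1.624×10¹⁰)^(1/4).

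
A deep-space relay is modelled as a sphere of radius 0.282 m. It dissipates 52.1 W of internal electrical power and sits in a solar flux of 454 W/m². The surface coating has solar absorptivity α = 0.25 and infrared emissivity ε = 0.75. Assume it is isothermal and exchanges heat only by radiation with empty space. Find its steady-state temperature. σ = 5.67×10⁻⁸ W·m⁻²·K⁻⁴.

At steady state, absorbed solar power + internal power = radiated power.
Absorbed: α·S·A_cross = 0.25·454·0.2498 = 28.36 W (cross-section πr²).
Total input = 28.36 + 52.1 = 80.46 W.
Radiated: εσ·A_surf·T⁴ with A_surf = 4πr² = 0.9993 m².
T⁴ = 80.46/(0.75·5.67×10⁻⁸·0.9993) = 1.893×10⁹ K⁴.

T ≈ 209 K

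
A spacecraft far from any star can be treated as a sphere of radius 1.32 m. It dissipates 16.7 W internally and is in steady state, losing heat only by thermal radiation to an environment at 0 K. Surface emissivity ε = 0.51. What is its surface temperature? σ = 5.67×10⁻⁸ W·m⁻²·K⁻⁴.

Steady state: internal power = radiated power, P = εσA T⁴.
Radiating area A = 4πr² = 21.90 m².
T⁴ = P/(εσA) = 16.7/(0.51·5.67×10⁻⁸·21.90) = 2.638×10⁷ K⁴.
T = (2.638×10⁷)^(1/4).

T ≈ 71.7 K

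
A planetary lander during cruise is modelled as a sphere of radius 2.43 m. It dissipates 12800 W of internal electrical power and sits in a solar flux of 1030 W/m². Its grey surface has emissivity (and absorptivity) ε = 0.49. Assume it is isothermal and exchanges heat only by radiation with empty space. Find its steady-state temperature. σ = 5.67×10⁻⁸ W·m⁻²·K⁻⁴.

T ≈ 322 K

At steady state, absorbed solar power + internal power = radiated power.
Absorbed: α·S·A_cross = 0.49·1030·18.55 = 9363 W (cross-section πr²).
Total input = 9363 + 12800 = 22160 W.
Radiated: εσ·A_surf·T⁴ with A_surf = 4πr² = 74.20 m².
T⁴ = 22160/(0.49·5.67×10⁻⁸·74.20) = 1.075×10¹⁰ K⁴.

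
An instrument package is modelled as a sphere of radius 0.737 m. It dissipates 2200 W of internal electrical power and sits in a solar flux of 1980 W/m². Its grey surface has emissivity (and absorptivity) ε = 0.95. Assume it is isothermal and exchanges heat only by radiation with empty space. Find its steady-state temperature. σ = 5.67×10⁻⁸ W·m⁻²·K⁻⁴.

T ≈ 348 K

At steady state, absorbed solar power + internal power = radiated power.
Absorbed: α·S·A_cross = 0.95·1980·1.706 = 3210 W (cross-section πr²).
Total input = 3210 + 2200 = 5410 W.
Radiated: εσ·A_surf·T⁴ with A_surf = 4πr² = 6.826 m².
T⁴ = 5410/(0.95·5.67×10⁻⁸·6.826) = 1.471×10¹⁰ K⁴.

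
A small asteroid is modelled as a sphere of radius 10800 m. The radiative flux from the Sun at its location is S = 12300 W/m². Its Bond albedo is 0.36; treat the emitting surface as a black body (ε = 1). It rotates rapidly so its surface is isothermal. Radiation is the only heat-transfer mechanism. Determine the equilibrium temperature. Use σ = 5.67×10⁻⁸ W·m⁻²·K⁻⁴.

At equilibrium, absorbed power = emitted power.
Absorbing cross-section = πr² = 3.664×10⁸ m²; emitting surface = 4πr² = 1.466×10⁹ m² (ratio 4).
(1−a)S·A_cross = εσ·A_surf·T⁴  ⇒  T⁴ = (1−a)S/(4σ).
T⁴ = 0.640·12300/(4·5.67×10⁻⁸) = 3.471×10¹⁰ K⁴.
T = (3.471×10¹⁰)^(1/4).

T ≈ 432 K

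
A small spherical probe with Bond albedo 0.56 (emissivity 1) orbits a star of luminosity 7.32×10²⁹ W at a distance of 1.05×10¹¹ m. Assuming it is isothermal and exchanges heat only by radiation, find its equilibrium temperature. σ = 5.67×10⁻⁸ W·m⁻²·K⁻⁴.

First find the stellar flux at distance d: S = L/(4πd²) = 7.32×10²⁹/(4π·(1.05×10¹¹)²) = 5.284×10⁶ W/m².
For an isothermal sphere, absorbed (1−a)S·πr² = emitted σ·4πr²·T⁴, so T⁴ = (1−a)S/(4σ).
T⁴ = 0.440·5.284×10⁶/(4·5.67×10⁻⁸) = 1.025×10¹³ K⁴.

T ≈ 1790 K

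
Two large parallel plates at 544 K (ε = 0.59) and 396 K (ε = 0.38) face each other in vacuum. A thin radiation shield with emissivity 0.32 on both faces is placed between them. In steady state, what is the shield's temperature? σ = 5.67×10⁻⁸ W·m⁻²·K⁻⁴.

In steady state the net flux on the hot side equals that on the cold side.
σ(T₁⁴−T_s⁴)/D₁ = σ(T_s⁴−T₂⁴)/D₂, with D₁ = 1/ε₁+1/ε_s−1 = 3.820, D₂ = 1/ε_s+1/ε₂−1 = 4.757.
Solve for T_s⁴: T_s⁴ = (D₂·T₁⁴ + D₁·T₂⁴)/(D₁+D₂) = 5.952×10¹⁰ K⁴.

T_s ≈ 494 K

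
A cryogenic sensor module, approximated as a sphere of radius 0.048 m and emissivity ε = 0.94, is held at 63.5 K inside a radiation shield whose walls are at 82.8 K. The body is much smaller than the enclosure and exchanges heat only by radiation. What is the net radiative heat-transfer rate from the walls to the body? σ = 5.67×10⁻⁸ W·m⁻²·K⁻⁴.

P_net ≈ 0.0474 W

For a small grey body in a large enclosure: P_net = εσA(T_body⁴ − T_wall⁴).
A = 4πr² = 0.02895 m²; T_body⁴ − T_wall⁴ = 1.626×10⁷ − 4.700×10⁷ = -3.074×10⁷ K⁴.
|P_net| = 0.94·5.67×10⁻⁸·0.02895·3.074×10⁷.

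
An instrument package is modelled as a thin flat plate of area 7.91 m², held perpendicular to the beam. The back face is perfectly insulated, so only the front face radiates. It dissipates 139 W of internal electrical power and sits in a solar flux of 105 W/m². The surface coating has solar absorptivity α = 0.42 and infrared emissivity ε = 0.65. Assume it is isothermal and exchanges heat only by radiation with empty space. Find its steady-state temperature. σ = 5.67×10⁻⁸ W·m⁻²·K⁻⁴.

T ≈ 202 K

At steady state, absorbed solar power + internal power = radiated power.
Absorbed: α·S·A_cross = 0.42·105·7.910 = 348.8 W (cross-section A).
Total input = 348.8 + 139 = 487.8 W.
Radiated: εσ·A_surf·T⁴ with A_surf = A = 7.910 m².
T⁴ = 487.8/(0.65·5.67×10⁻⁸·7.910) = 1.673×10⁹ K⁴.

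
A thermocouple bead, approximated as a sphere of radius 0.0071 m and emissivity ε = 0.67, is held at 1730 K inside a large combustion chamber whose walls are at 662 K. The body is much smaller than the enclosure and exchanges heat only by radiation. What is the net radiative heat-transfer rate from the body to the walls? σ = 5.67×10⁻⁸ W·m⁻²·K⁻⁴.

For a small grey body in a large enclosure: P_net = εσA(T_body⁴ − T_wall⁴).
A = 4πr² = 6.335×10⁻⁴ m²; T_body⁴ − T_wall⁴ = 8.957×10¹² − 1.921×10¹¹ = 8.765×10¹² K⁴.
|P_net| = 0.67·5.67×10⁻⁸·6.335×10⁻⁴·8.765×10¹².

P_net ≈ 211 W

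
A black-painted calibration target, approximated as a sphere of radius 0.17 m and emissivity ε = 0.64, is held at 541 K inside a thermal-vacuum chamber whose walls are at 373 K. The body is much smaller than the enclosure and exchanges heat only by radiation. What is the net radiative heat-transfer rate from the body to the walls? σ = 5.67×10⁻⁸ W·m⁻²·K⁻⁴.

For a small grey body in a large enclosure: P_net = εσA(T_body⁴ − T_wall⁴).
A = 4πr² = 0.3632 m²; T_body⁴ − T_wall⁴ = 8.566×10¹⁰ − 1.936×10¹⁰ = 6.631×10¹⁰ K⁴.
|P_net| = 0.64·5.67×10⁻⁸·0.3632·6.631×10¹⁰.

P_net ≈ 874 W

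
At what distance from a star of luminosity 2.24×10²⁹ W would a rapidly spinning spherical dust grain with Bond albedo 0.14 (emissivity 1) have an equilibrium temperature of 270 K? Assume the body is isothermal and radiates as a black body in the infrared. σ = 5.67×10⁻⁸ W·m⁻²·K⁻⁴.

d ≈ 3.57×10¹² m

For an isothermal black-emitting sphere, (1−a)S·πr² = σ·4πr²·T⁴ ⇒ S = 4σT⁴/(1−a).
S = 4·5.67×10⁻⁸·(270)⁴/0.860 = 1402 W/m².
Flux falls as S = L/(4πd²), so d = √(L/(4πS)) = √(2.24×10²⁹/(4π·1402)).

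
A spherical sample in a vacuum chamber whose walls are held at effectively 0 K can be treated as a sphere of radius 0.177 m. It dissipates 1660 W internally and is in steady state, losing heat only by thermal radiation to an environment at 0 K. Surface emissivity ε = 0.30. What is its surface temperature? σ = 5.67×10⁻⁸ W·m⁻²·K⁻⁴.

T ≈ 706 K

Steady state: internal power = radiated power, P = εσA T⁴.
Radiating area A = 4πr² = 0.3937 m².
T⁴ = P/(εσA) = 1660/(0.30·5.67×10⁻⁸·0.3937) = 2.479×10¹¹ K⁴.
T = (2.479×10¹¹)^(1/4).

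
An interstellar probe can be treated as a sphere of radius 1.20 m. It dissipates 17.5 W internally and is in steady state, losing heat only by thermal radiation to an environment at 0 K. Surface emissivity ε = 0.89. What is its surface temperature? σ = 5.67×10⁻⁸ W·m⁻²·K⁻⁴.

Steady state: internal power = radiated power, P = εσA T⁴.
Radiating area A = 4πr² = 18.10 m².
T⁴ = P/(εσA) = 17.5/(0.89·5.67×10⁻⁸·18.10) = 1.916×10⁷ K⁴.
T = (1.916×10⁷)^(1/4).

T ≈ 66.2 K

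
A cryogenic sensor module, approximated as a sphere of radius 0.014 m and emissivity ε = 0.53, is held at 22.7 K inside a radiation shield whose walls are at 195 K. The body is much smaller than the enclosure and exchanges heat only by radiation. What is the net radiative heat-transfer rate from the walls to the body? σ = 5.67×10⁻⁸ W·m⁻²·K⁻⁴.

For a small grey body in a large enclosure: P_net = εσA(T_body⁴ − T_wall⁴).
A = 4πr² = 0.002463 m²; T_body⁴ − T_wall⁴ = 2.655×10⁵ − 1.446×10⁹ = -1.446×10⁹ K⁴.
|P_net| = 0.53·5.67×10⁻⁸·0.002463·1.446×10⁹.

P_net ≈ 0.107 W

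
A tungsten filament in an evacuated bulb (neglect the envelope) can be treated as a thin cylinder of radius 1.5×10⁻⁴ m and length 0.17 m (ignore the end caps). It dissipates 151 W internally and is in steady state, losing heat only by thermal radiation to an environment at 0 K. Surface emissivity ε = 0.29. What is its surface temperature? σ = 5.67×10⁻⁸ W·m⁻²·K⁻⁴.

T ≈ 2750 K

Steady state: internal power = radiated power, P = εσA T⁴.
Radiating area A = 2πrL = 1.602×10⁻⁴ m².
T⁴ = P/(εσA) = 151/(0.29·5.67×10⁻⁸·1.602×10⁻⁴) = 5.732×10¹³ K⁴.
T = (5.732×10¹³)^(1/4).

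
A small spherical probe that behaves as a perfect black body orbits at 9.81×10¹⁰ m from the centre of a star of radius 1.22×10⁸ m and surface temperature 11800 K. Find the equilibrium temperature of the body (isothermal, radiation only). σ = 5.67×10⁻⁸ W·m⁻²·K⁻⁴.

T ≈ 294 K

The star's surface emits σT_*⁴; at distance d the flux is S = σT_*⁴(R_*/d)².
S = 5.67×10⁻⁸·(11800)⁴·(1.22×10⁸/9.81×10¹⁰)² = 1700 W/m².
For an isothermal sphere T⁴ = (1−a)S/(4σ) = 7.496×10⁹ K⁴.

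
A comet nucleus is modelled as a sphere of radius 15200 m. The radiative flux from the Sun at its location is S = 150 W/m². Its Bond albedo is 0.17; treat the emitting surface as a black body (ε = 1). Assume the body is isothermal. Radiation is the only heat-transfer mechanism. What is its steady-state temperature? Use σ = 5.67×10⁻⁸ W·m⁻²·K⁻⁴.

T ≈ 153 K

At equilibrium, absorbed power = emitted power.
Absorbing cross-section = πr² = 7.258×10⁸ m²; emitting surface = 4πr² = 2.903×10⁹ m² (ratio 4).
(1−a)S·A_cross = εσ·A_surf·T⁴  ⇒  T⁴ = (1−a)S/(4σ).
T⁴ = 0.830·150/(4·5.67×10⁻⁸) = 5.489×10⁸ K⁴.
T = (5.489×10⁸)^(1/4).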